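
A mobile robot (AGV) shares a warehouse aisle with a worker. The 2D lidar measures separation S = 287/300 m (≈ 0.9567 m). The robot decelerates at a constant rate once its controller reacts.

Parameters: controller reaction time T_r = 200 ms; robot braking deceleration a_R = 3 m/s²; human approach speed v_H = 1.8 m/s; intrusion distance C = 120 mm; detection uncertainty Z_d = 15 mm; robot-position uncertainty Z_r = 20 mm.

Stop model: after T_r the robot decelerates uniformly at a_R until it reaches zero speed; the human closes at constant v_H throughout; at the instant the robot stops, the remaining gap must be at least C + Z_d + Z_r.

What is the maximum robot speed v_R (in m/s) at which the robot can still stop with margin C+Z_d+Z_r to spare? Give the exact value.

v_R_max = 1/2 m/s = 0.5000 m/s

at the boundary: (1/6)·v² + (4/5)·v + (-53/120) = 0
  disc = (4/5)² − 4·(1/6)·(-53/120) = 841/900 ; √disc = 29/30
  v_R = (−(4/5) + 29/30) / (2·(1/6)) = 1/2 m/s
check:
stop time T_s = (1/2)/3 = 0.1667 s
reaction-phase robot travel = 0.5000·0.2000 = 0.1000 m
robot covers 0.5000·0.1667 − ½·3.0000·0.1667² = 0.0417 m while stopping
person approaches 1.8000·(0.2000+0.1667) = 0.6600 m
C+Z_d+Z_r = 0.1200+0.0150+0.0200 = 0.1550 m
sum ≈ 0.1000+0.0417+0.6600+0.1550 ≈ 0.9567 m = S ✓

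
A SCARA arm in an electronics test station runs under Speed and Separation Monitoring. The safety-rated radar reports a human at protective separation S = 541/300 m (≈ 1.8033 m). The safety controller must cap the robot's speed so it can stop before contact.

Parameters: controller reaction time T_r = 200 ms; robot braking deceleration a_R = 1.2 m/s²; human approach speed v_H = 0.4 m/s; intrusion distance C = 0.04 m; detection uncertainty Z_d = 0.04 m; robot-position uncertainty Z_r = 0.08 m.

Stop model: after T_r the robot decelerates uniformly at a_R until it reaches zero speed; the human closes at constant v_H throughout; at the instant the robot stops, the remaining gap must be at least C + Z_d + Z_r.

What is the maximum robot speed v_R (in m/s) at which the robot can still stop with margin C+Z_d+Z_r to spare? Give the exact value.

v_R_max = 7/5 m/s = 1.4000 m/s

at the boundary: (5/12)·v² + (8/15)·v + (-469/300) = 0
  disc = (8/15)² − 4·(5/12)·(-469/300) = 289/100 ; √disc = 17/10
  v_R = (−(8/15) + 17/10) / (2·(5/12)) = 7/5 m/s
check:
stop time T_s = (7/5)/(6/5) = 1.1667 s
robot in T_r: 1.4000·0.2000 = 0.2800 m
robot under decel: 1.4000²/(2·1.2000) = 0.8167 m
person approaches 0.4000·(0.2000+1.1667) = 0.5467 m
residual clearance needed = 0.0400+0.0400+0.0800 = 0.1600 m
sum ≈ 0.2800+0.8167+0.5467+0.1600 ≈ 1.8033 m = S ✓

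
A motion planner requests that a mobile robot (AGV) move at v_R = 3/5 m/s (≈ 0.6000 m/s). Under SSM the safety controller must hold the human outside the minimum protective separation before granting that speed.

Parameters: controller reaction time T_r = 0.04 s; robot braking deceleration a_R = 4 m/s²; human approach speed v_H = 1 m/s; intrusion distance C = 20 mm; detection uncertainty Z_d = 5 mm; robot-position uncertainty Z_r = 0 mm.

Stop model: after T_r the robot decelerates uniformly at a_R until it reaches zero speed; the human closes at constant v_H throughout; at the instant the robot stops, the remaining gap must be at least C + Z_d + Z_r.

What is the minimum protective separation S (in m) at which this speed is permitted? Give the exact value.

S_min = 71/250 m = 0.2840 m

T_s = v_R/a_R = (3/5)/4 = 0.1500 s
robot covers v_R·T_r = 0.6000·0.0400 = 0.0240 m before braking
braking distance = 0.6000²/(2·4.0000) = 0.0450 m
human over T_r+T_s: 1.0000·(0.0400+0.1500) = 0.1900 m
C+Z_d+Z_r = 0.0200+0.0050+0.0000 = 0.0250 m
S_min ≈ 0.0240+0.0450+0.1900+0.0250  ⇒  S_min = 71/250 m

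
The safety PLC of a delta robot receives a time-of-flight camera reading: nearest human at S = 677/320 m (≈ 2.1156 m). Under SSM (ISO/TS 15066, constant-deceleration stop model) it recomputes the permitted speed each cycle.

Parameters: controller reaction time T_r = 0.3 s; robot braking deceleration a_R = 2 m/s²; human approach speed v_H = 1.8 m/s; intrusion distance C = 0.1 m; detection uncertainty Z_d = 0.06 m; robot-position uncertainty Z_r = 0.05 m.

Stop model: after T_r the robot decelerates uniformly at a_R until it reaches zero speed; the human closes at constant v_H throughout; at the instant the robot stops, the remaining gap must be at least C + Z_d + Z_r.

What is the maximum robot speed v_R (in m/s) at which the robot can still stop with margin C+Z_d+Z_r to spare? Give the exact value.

v_R_max = 19/20 m/s = 0.9500 m/s

collect terms ⇒ (1/4)·v_R² + (6/5)·v_R + (-437/320) = 0
  disc = (6/5)² − 4·(1/4)·(-437/320) = 4489/1600 ; √disc = 67/40
  v_R = (−(6/5) + 67/40) / (2·(1/4)) = 19/20 m/s
check:
stop time T_s = (19/20)/2 = 0.4750 s
reaction-phase robot travel = 0.9500·0.3000 = 0.2850 m
robot covers 0.9500·0.4750 − ½·2.0000·0.4750² = 0.2256 m while stopping
human closes 1.8000·0.7750 = 1.3950 m
C+Z_d+Z_r = 0.1000+0.0600+0.0500 = 0.2100 m
sum ≈ 0.2850+0.2256+1.3950+0.2100 ≈ 2.1156 m = S ✓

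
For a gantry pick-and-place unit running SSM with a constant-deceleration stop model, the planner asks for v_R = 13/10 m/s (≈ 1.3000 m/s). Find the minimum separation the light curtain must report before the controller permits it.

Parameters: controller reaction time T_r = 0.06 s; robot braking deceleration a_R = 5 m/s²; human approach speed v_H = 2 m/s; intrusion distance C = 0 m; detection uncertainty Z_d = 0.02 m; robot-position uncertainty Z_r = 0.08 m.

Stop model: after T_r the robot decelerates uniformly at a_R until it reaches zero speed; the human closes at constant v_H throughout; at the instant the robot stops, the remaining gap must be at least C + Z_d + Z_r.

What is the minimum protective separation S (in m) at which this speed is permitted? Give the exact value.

S_min = 987/1000 m = 0.9870 m

stop time T_s = (13/10)/5 = 0.2600 s
reaction-phase robot travel = 1.3000·0.0600 = 0.0780 m
robot covers 1.3000·0.2600 − ½·5.0000·0.2600² = 0.1690 m while stopping
human closes 2.0000·0.3200 = 0.6400 m
C+Z_d+Z_r = 0.0000+0.0200+0.0800 = 0.1000 m
S_min ≈ 0.0780+0.1690+0.6400+0.1000  ⇒  S_min = 987/1000 m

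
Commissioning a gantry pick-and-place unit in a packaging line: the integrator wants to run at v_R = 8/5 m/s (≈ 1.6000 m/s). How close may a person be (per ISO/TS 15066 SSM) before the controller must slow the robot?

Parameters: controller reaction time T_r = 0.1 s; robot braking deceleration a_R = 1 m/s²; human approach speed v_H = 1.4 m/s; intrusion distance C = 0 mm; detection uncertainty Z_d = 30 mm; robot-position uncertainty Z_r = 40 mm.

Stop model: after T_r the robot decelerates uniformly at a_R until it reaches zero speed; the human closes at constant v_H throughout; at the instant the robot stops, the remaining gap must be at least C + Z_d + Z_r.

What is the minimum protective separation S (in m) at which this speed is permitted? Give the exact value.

S_min = 389/100 m = 3.8900 m

braking lasts T_s = (8/5)/1 = 1.6000 s
robot in T_r: 1.6000·0.1000 = 0.1600 m
braking distance = 1.6000²/(2·1.0000) = 1.2800 m
human closes 1.4000·1.7000 = 2.3800 m
C+Z_d+Z_r = 0.0000+0.0300+0.0400 = 0.0700 m
S_min ≈ 0.1600+1.2800+2.3800+0.0700  ⇒  S_min = 389/100 m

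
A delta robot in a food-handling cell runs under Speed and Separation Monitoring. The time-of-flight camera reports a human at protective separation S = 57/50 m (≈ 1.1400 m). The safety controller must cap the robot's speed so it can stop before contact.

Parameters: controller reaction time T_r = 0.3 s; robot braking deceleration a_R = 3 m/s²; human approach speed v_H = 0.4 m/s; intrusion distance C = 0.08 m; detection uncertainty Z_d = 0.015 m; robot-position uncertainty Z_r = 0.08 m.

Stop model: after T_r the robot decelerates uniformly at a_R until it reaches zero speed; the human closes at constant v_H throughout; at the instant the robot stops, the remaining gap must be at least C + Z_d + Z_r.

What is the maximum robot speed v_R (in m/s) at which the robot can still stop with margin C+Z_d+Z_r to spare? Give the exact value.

at the boundary: (1/6)·v² + (13/30)·v + (-169/200) = 0
  disc = (13/30)² − 4·(1/6)·(-169/200) = 169/225 ; √disc = 13/15
  v_R = (−(13/30) + 13/15) / (2·(1/6)) = 13/10 m/s
check:
stop time T_s = (13/10)/3 = 0.4333 s
reaction-phase robot travel = 1.3000·0.3000 = 0.3900 m
robot under decel: 1.3000²/(2·3.0000) = 0.2817 m
person approaches 0.4000·(0.3000+0.4333) = 0.2933 m
margins: 0.0800+0.0150+0.0800 = 0.1750 m
sum ≈ 0.3900+0.2817+0.2933+0.1750 ≈ 1.1400 m = S ✓

v_R_max = 13/10 m/s = 1.3000 m/s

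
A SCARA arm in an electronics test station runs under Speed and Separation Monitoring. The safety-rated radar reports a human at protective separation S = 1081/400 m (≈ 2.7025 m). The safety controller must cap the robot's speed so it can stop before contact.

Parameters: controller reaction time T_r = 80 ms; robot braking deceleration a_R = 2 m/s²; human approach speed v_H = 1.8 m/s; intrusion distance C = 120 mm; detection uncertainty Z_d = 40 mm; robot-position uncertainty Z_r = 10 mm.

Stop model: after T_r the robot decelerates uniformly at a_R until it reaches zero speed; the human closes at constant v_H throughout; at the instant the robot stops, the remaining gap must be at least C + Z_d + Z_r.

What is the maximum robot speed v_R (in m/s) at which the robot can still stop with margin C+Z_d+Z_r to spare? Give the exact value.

v_R_max = 17/10 m/s = 1.7000 m/s

collect terms ⇒ (1/4)·v_R² + (49/50)·v_R + (-4777/2000) = 0
  disc = (49/50)² − 4·(1/4)·(-4777/2000) = 33489/10000 ; √disc = 183/100
  v_R = (−(49/50) + 183/100) / (2·(1/4)) = 17/10 m/s
check:
T_s = v_R/a_R = (17/10)/2 = 0.8500 s
robot in T_r: 1.7000·0.0800 = 0.1360 m
braking distance = 1.7000²/(2·2.0000) = 0.7225 m
person approaches 1.8000·(0.0800+0.8500) = 1.6740 m
margins: 0.1200+0.0400+0.0100 = 0.1700 m
sum ≈ 0.1360+0.7225+1.6740+0.1700 ≈ 2.7025 m = S ✓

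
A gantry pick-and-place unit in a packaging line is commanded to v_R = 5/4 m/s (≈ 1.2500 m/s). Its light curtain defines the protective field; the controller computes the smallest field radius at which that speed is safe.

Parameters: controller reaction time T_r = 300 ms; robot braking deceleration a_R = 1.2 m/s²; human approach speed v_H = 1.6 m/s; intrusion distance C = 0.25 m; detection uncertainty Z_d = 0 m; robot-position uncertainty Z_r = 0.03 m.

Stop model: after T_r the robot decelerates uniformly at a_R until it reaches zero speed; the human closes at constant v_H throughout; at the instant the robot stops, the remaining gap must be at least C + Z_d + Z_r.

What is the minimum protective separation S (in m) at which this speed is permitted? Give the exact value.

S_min = 16573/4800 m = 3.4527 m

braking lasts T_s = (5/4)/(6/5) = 1.0417 s
robot in T_r: 1.2500·0.3000 = 0.3750 m
robot covers 1.2500·1.0417 − ½·1.2000·1.0417² = 0.6510 m while stopping
human over T_r+T_s: 1.6000·(0.3000+1.0417) = 2.1467 m
margins: 0.2500+0.0000+0.0300 = 0.2800 m
S_min ≈ 0.3750+0.6510+2.1467+0.2800  ⇒  S_min = 16573/4800 m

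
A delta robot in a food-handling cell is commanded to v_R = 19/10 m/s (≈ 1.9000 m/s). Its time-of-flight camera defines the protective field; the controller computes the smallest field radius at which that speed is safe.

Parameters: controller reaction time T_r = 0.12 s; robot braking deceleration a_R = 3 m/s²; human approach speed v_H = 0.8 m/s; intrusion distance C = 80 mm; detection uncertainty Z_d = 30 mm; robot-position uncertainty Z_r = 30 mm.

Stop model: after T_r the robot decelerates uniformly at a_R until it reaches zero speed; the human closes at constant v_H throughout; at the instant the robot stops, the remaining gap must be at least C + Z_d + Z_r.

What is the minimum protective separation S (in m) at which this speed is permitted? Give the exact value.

S_min = 4717/3000 m = 1.5723 m

stop time T_s = (19/10)/3 = 0.6333 s
robot covers v_R·T_r = 1.9000·0.1200 = 0.2280 m before braking
robot under decel: 1.9000²/(2·3.0000) = 0.6017 m
person approaches 0.8000·(0.1200+0.6333) = 0.6027 m
C+Z_d+Z_r = 0.0800+0.0300+0.0300 = 0.1400 m
S_min ≈ 0.2280+0.6017+0.6027+0.1400  ⇒  S_min = 4717/3000 m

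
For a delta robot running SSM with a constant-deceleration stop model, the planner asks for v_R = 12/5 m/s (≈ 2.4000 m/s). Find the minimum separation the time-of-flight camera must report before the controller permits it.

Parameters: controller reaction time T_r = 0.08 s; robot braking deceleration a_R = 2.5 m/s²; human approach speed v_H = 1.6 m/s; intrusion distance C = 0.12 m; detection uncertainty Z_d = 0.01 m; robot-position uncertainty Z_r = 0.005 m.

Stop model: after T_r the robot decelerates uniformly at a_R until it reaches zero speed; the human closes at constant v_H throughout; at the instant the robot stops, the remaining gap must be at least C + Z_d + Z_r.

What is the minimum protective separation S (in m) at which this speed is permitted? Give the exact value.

braking lasts T_s = (12/5)/(5/2) = 0.9600 s
robot in T_r: 2.4000·0.0800 = 0.1920 m
robot under decel: 2.4000²/(2·2.5000) = 1.1520 m
human closes 1.6000·1.0400 = 1.6640 m
C+Z_d+Z_r = 0.1200+0.0100+0.0050 = 0.1350 m
S_min ≈ 0.1920+1.1520+1.6640+0.1350  ⇒  S_min = 3143/1000 m

S_min = 3143/1000 m = 3.1430 m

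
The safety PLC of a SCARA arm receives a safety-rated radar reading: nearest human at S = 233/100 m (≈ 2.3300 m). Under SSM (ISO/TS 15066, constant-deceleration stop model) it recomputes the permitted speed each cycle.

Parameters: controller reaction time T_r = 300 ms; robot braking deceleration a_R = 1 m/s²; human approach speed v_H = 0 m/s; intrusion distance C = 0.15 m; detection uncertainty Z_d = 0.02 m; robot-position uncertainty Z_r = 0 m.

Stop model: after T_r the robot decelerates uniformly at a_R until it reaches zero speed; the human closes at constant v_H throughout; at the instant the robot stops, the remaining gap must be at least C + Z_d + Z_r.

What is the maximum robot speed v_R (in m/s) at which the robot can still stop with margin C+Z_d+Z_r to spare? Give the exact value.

v_R_max = 9/5 m/s = 1.8000 m/s

collect terms ⇒ (1/2)·v_R² + (3/10)·v_R + (-54/25) = 0
  disc = (3/10)² − 4·(1/2)·(-54/25) = 441/100 ; √disc = 21/10
  v_R = (−(3/10) + 21/10) / (2·(1/2)) = 9/5 m/s
check:
braking lasts T_s = (9/5)/1 = 1.8000 s
robot in T_r: 1.8000·0.3000 = 0.5400 m
braking distance = 1.8000²/(2·1.0000) = 1.6200 m
person approaches 0.0000·(0.3000+1.8000) = 0.0000 m
C+Z_d+Z_r = 0.1500+0.0200+0.0000 = 0.1700 m
sum ≈ 0.5400+1.6200+0.0000+0.1700 ≈ 2.3300 m = S ✓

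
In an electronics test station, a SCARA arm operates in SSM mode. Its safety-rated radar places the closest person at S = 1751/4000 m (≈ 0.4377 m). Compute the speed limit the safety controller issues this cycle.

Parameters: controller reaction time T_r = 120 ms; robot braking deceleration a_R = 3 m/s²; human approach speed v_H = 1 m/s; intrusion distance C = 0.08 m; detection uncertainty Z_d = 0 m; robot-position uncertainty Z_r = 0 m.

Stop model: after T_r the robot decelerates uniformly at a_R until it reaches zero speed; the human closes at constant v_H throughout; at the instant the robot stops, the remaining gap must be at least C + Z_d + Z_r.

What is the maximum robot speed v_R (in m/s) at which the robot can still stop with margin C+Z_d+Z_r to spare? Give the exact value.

v_R_max = 9/20 m/s = 0.4500 m/s

at the boundary: (1/6)·v² + (34/75)·v + (-951/4000) = 0
  disc = (34/75)² − 4·(1/6)·(-951/4000) = 32761/90000 ; √disc = 181/300
  v_R = (−(34/75) + 181/300) / (2·(1/6)) = 9/20 m/s
check:
stop time T_s = (9/20)/3 = 0.1500 s
robot in T_r: 0.4500·0.1200 = 0.0540 m
robot under decel: 0.4500²/(2·3.0000) = 0.0338 m
person approaches 1.0000·(0.1200+0.1500) = 0.2700 m
C+Z_d+Z_r = 0.0800+0.0000+0.0000 = 0.0800 m
sum ≈ 0.0540+0.0338+0.2700+0.0800 ≈ 0.4377 m = S ✓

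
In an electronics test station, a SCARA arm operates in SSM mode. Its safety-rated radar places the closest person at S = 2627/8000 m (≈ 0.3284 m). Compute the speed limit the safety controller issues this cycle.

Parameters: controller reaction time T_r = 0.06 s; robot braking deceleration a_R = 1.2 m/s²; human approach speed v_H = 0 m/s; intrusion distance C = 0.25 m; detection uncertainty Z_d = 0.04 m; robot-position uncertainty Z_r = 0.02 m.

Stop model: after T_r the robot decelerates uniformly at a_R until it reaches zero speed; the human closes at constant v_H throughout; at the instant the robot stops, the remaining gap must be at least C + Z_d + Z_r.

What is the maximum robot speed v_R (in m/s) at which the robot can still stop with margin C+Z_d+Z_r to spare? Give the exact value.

collect terms ⇒ (5/12)·v_R² + (3/50)·v_R + (-147/8000) = 0
  disc = (3/50)² − 4·(5/12)·(-147/8000) = 1369/40000 ; √disc = 37/200
  v_R = (−(3/50) + 37/200) / (2·(5/12)) = 3/20 m/s
check:
braking lasts T_s = (3/20)/(6/5) = 0.1250 s
reaction-phase robot travel = 0.1500·0.0600 = 0.0090 m
braking distance = 0.1500²/(2·1.2000) = 0.0094 m
human over T_r+T_s: 0.0000·(0.0600+0.1250) = 0.0000 m
margins: 0.2500+0.0400+0.0200 = 0.3100 m
sum ≈ 0.0090+0.0094+0.0000+0.3100 ≈ 0.3284 m = S ✓

v_R_max = 3/20 m/s = 0.1500 m/s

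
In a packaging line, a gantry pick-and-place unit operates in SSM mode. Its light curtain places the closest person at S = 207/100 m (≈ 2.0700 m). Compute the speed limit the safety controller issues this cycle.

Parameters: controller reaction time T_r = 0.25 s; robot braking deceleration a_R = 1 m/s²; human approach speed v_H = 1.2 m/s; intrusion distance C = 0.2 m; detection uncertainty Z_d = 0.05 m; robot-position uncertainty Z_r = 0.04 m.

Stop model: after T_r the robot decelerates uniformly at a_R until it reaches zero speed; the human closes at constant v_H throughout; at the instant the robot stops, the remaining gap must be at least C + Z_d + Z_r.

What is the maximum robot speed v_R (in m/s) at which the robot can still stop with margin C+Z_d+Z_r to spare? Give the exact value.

collect terms ⇒ (1/2)·v_R² + (29/20)·v_R + (-37/25) = 0
  disc = (29/20)² − 4·(1/2)·(-37/25) = 81/16 ; √disc = 9/4
  v_R = (−(29/20) + 9/4) / (2·(1/2)) = 4/5 m/s
check:
T_s = v_R/a_R = (4/5)/1 = 0.8000 s
reaction-phase robot travel = 0.8000·0.2500 = 0.2000 m
robot covers 0.8000·0.8000 − ½·1.0000·0.8000² = 0.3200 m while stopping
person approaches 1.2000·(0.2500+0.8000) = 1.2600 m
margins: 0.2000+0.0500+0.0400 = 0.2900 m
sum ≈ 0.2000+0.3200+1.2600+0.2900 ≈ 2.0700 m = S ✓

v_R_max = 4/5 m/s = 0.8000 m/s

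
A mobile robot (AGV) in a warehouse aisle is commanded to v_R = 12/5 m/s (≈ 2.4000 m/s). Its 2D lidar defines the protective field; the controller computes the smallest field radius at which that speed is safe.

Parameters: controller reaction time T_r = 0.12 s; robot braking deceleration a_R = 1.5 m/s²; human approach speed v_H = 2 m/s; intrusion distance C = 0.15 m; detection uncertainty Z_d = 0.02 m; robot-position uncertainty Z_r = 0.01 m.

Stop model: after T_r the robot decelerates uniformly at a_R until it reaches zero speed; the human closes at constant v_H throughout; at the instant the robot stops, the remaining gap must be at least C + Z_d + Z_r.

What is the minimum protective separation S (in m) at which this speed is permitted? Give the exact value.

stop time T_s = (12/5)/(3/2) = 1.6000 s
robot in T_r: 2.4000·0.1200 = 0.2880 m
robot covers 2.4000·1.6000 − ½·1.5000·1.6000² = 1.9200 m while stopping
human over T_r+T_s: 2.0000·(0.1200+1.6000) = 3.4400 m
margins: 0.1500+0.0200+0.0100 = 0.1800 m
S_min ≈ 0.2880+1.9200+3.4400+0.1800  ⇒  S_min = 1457/250 m

S_min = 1457/250 m = 5.8280 m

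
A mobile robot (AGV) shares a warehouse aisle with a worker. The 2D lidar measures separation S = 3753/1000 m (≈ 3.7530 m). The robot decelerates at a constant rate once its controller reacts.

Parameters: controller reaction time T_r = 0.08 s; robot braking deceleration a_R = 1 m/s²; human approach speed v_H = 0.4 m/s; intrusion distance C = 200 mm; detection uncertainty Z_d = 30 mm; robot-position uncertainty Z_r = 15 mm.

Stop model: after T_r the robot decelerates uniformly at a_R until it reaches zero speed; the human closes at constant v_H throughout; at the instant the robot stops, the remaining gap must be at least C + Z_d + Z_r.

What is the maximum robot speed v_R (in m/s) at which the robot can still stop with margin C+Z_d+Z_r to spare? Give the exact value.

v_R_max = 11/5 m/s = 2.2000 m/s

quadratic (1/2)·v² + (12/25)·v + (-869/250) = 0
  disc = (12/25)² − 4·(1/2)·(-869/250) = 4489/625 ; √disc = 67/25
  v_R = (−(12/25) + 67/25) / (2·(1/2)) = 11/5 m/s
check:
T_s = v_R/a_R = (11/5)/1 = 2.2000 s
robot covers v_R·T_r = 2.2000·0.0800 = 0.1760 m before braking
braking distance = 2.2000²/(2·1.0000) = 2.4200 m
human closes 0.4000·2.2800 = 0.9120 m
margins: 0.2000+0.0300+0.0150 = 0.2450 m
sum ≈ 0.1760+2.4200+0.9120+0.2450 ≈ 3.7530 m = S ✓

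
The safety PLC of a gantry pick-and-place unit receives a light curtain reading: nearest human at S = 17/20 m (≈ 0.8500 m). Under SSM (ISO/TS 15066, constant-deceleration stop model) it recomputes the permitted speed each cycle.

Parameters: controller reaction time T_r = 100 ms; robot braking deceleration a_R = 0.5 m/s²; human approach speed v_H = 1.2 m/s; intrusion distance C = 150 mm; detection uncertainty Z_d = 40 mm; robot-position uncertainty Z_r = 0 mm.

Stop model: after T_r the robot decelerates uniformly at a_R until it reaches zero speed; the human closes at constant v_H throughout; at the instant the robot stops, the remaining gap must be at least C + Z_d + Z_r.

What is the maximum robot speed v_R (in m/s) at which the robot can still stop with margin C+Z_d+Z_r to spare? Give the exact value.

v_R_max = 1/5 m/s = 0.2000 m/s

collect terms ⇒ (1)·v_R² + (5/2)·v_R + (-27/50) = 0
  disc = (5/2)² − 4·(1)·(-27/50) = 841/100 ; √disc = 29/10
  v_R = (−(5/2) + 29/10) / (2·(1)) = 1/5 m/s
check:
T_s = v_R/a_R = (1/5)/(1/2) = 0.4000 s
robot in T_r: 0.2000·0.1000 = 0.0200 m
robot under decel: 0.2000²/(2·0.5000) = 0.0400 m
human closes 1.2000·0.5000 = 0.6000 m
C+Z_d+Z_r = 0.1500+0.0400+0.0000 = 0.1900 m
sum ≈ 0.0200+0.0400+0.6000+0.1900 ≈ 0.8500 m = S ✓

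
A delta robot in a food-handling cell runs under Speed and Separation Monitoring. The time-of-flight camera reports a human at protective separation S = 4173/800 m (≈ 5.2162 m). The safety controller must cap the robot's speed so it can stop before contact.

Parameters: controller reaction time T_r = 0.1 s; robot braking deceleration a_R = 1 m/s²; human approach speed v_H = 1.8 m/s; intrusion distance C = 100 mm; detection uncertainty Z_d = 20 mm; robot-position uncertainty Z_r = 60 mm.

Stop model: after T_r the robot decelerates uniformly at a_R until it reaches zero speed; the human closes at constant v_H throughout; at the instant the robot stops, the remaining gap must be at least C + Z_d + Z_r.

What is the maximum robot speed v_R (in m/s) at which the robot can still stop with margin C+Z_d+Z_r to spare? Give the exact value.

v_R_max = 7/4 m/s = 1.7500 m/s

at the boundary: (1/2)·v² + (19/10)·v + (-777/160) = 0
  disc = (19/10)² − 4·(1/2)·(-777/160) = 5329/400 ; √disc = 73/20
  v_R = (−(19/10) + 73/20) / (2·(1/2)) = 7/4 m/s
check:
T_s = v_R/a_R = (7/4)/1 = 1.7500 s
reaction-phase robot travel = 1.7500·0.1000 = 0.1750 m
robot under decel: 1.7500²/(2·1.0000) = 1.5312 m
human closes 1.8000·1.8500 = 3.3300 m
C+Z_d+Z_r = 0.1000+0.0200+0.0600 = 0.1800 m
sum ≈ 0.1750+1.5312+3.3300+0.1800 ≈ 5.2162 m = S ✓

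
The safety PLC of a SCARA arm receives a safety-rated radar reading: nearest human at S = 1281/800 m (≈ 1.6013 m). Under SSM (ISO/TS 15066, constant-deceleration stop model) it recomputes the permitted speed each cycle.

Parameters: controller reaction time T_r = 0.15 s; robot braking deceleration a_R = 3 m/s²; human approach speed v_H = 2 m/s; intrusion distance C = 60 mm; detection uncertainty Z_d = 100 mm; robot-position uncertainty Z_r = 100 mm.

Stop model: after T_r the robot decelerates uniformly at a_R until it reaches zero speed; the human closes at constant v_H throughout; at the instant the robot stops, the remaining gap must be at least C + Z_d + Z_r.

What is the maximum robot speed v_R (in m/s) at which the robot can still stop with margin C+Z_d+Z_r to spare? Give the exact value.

quadratic (1/6)·v² + (49/60)·v + (-833/800) = 0
  disc = (49/60)² − 4·(1/6)·(-833/800) = 49/36 ; √disc = 7/6
  v_R = (−(49/60) + 7/6) / (2·(1/6)) = 21/20 m/s
check:
braking lasts T_s = (21/20)/3 = 0.3500 s
reaction-phase robot travel = 1.0500·0.1500 = 0.1575 m
robot covers 1.0500·0.3500 − ½·3.0000·0.3500² = 0.1837 m while stopping
person approaches 2.0000·(0.1500+0.3500) = 1.0000 m
margins: 0.0600+0.1000+0.1000 = 0.2600 m
sum ≈ 0.1575+0.1837+1.0000+0.2600 ≈ 1.6013 m = S ✓

v_R_max = 21/20 m/s = 1.0500 m/s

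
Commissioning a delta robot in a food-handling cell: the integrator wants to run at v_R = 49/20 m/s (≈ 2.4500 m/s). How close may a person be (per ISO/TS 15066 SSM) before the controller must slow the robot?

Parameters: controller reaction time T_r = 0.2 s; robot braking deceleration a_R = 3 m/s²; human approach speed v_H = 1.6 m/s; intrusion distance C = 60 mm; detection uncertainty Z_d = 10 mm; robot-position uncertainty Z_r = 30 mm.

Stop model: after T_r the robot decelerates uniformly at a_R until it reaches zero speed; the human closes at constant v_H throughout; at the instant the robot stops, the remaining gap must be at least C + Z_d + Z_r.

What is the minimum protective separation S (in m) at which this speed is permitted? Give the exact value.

T_s = v_R/a_R = (49/20)/3 = 0.8167 s
reaction-phase robot travel = 2.4500·0.2000 = 0.4900 m
robot covers 2.4500·0.8167 − ½·3.0000·0.8167² = 1.0004 m while stopping
person approaches 1.6000·(0.2000+0.8167) = 1.6267 m
margins: 0.0600+0.0100+0.0300 = 0.1000 m
S_min ≈ 0.4900+1.0004+1.6267+0.1000  ⇒  S_min = 7721/2400 m

S_min = 7721/2400 m = 3.2171 m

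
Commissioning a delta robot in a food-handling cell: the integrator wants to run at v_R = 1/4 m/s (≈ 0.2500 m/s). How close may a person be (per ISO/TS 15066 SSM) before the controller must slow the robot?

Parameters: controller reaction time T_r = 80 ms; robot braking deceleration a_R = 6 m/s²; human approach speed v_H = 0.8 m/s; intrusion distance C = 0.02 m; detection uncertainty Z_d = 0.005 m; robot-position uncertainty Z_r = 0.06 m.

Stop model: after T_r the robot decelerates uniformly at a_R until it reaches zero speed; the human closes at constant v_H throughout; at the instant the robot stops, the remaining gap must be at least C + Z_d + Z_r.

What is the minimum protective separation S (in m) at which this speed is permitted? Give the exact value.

S_min = 4981/24000 m = 0.2075 m

T_s = v_R/a_R = (1/4)/6 = 0.0417 s
robot in T_r: 0.2500·0.0800 = 0.0200 m
braking distance = 0.2500²/(2·6.0000) = 0.0052 m
person approaches 0.8000·(0.0800+0.0417) = 0.0973 m
margins: 0.0200+0.0050+0.0600 = 0.0850 m
S_min ≈ 0.0200+0.0052+0.0973+0.0850  ⇒  S_min = 4981/24000 m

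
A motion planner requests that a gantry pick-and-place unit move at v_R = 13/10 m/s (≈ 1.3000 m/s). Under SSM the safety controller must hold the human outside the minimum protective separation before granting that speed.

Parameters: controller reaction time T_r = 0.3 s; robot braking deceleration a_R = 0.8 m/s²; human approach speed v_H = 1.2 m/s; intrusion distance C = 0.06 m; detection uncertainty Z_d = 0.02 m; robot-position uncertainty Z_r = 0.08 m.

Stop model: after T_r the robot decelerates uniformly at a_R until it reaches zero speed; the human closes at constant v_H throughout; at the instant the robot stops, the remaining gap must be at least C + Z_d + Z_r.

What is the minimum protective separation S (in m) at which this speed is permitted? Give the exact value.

T_s = v_R/a_R = (13/10)/(4/5) = 1.6250 s
robot in T_r: 1.3000·0.3000 = 0.3900 m
braking distance = 1.3000²/(2·0.8000) = 1.0562 m
person approaches 1.2000·(0.3000+1.6250) = 2.3100 m
C+Z_d+Z_r = 0.0600+0.0200+0.0800 = 0.1600 m
S_min ≈ 0.3900+1.0562+2.3100+0.1600  ⇒  S_min = 3133/800 m

S_min = 3133/800 m = 3.9162 m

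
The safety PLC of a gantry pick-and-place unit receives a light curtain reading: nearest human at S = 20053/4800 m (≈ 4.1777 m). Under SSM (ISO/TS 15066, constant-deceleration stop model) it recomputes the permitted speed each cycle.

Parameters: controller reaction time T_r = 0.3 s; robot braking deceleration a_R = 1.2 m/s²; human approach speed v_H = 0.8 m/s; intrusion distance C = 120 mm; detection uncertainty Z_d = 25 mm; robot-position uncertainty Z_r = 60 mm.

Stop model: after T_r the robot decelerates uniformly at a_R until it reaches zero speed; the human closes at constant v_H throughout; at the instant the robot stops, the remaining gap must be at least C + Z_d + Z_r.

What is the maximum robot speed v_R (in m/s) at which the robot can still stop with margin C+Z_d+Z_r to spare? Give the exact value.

v_R_max = 41/20 m/s = 2.0500 m/s

collect terms ⇒ (5/12)·v_R² + (29/30)·v_R + (-17917/4800) = 0
  disc = (29/30)² − 4·(5/12)·(-17917/4800) = 11449/1600 ; √disc = 107/40
  v_R = (−(29/30) + 107/40) / (2·(5/12)) = 41/20 m/s
check:
braking lasts T_s = (41/20)/(6/5) = 1.7083 s
robot in T_r: 2.0500·0.3000 = 0.6150 m
robot under decel: 2.0500²/(2·1.2000) = 1.7510 m
human closes 0.8000·2.0083 = 1.6067 m
residual clearance needed = 0.1200+0.0250+0.0600 = 0.2050 m
sum ≈ 0.6150+1.7510+1.6067+0.2050 ≈ 4.1777 m = S ✓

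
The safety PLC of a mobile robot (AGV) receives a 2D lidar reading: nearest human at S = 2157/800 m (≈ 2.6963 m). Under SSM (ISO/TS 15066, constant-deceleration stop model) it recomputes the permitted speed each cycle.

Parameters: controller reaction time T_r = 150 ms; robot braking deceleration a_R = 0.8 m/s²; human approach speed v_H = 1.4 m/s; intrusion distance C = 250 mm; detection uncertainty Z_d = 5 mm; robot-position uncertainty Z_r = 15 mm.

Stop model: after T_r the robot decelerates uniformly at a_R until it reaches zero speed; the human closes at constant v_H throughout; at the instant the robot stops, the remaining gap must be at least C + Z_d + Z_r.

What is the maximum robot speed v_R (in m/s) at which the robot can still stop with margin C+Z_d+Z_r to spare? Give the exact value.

quadratic (5/8)·v² + (19/10)·v + (-1773/800) = 0
  disc = (19/10)² − 4·(5/8)·(-1773/800) = 14641/1600 ; √disc = 121/40
  v_R = (−(19/10) + 121/40) / (2·(5/8)) = 9/10 m/s
check:
braking lasts T_s = (9/10)/(4/5) = 1.1250 s
reaction-phase robot travel = 0.9000·0.1500 = 0.1350 m
robot covers 0.9000·1.1250 − ½·0.8000·1.1250² = 0.5062 m while stopping
human closes 1.4000·1.2750 = 1.7850 m
C+Z_d+Z_r = 0.2500+0.0050+0.0150 = 0.2700 m
sum ≈ 0.1350+0.5062+1.7850+0.2700 ≈ 2.6963 m = S ✓

v_R_max = 9/10 m/s = 0.9000 m/s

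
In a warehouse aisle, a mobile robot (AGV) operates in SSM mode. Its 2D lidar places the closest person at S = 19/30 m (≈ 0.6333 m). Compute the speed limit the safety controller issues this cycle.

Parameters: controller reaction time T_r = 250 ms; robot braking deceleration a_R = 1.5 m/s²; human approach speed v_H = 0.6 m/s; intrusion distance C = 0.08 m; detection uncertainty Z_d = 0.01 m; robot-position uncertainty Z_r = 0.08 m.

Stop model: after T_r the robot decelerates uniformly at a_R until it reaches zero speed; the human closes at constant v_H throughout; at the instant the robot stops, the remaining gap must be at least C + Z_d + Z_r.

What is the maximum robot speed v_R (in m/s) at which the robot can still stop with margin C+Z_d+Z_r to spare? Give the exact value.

quadratic (1/3)·v² + (13/20)·v + (-47/150) = 0
  disc = (13/20)² − 4·(1/3)·(-47/150) = 121/144 ; √disc = 11/12
  v_R = (−(13/20) + 11/12) / (2·(1/3)) = 2/5 m/s
check:
stop time T_s = (2/5)/(3/2) = 0.2667 s
robot covers v_R·T_r = 0.4000·0.2500 = 0.1000 m before braking
robot covers 0.4000·0.2667 − ½·1.5000·0.2667² = 0.0533 m while stopping
person approaches 0.6000·(0.2500+0.2667) = 0.3100 m
C+Z_d+Z_r = 0.0800+0.0100+0.0800 = 0.1700 m
sum ≈ 0.1000+0.0533+0.3100+0.1700 ≈ 0.6333 m = S ✓

v_R_max = 2/5 m/s = 0.4000 m/s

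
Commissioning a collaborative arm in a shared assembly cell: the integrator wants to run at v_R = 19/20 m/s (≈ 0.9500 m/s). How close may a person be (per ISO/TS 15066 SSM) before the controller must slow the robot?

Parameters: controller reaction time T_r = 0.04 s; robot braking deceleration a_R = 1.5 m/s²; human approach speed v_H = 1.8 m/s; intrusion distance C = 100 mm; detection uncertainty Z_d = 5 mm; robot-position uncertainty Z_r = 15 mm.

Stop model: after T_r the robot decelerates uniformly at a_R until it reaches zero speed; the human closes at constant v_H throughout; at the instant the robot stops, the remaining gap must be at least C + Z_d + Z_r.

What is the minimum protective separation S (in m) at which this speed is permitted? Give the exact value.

S_min = 401/240 m = 1.6708 m

T_s = v_R/a_R = (19/20)/(3/2) = 0.6333 s
robot covers v_R·T_r = 0.9500·0.0400 = 0.0380 m before braking
braking distance = 0.9500²/(2·1.5000) = 0.3008 m
person approaches 1.8000·(0.0400+0.6333) = 1.2120 m
margins: 0.1000+0.0050+0.0150 = 0.1200 m
S_min ≈ 0.0380+0.3008+1.2120+0.1200  ⇒  S_min = 401/240 m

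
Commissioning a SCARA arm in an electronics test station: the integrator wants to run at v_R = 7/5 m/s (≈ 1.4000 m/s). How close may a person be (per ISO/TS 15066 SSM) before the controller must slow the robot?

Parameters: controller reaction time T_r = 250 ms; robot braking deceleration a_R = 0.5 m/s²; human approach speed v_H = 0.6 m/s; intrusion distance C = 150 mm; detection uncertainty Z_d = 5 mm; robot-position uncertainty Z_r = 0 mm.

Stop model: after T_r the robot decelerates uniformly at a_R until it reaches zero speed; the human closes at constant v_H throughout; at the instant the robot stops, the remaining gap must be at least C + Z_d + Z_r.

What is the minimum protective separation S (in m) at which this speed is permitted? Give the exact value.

T_s = v_R/a_R = (7/5)/(1/2) = 2.8000 s
reaction-phase robot travel = 1.4000·0.2500 = 0.3500 m
robot covers 1.4000·2.8000 − ½·0.5000·2.8000² = 1.9600 m while stopping
human over T_r+T_s: 0.6000·(0.2500+2.8000) = 1.8300 m
C+Z_d+Z_r = 0.1500+0.0050+0.0000 = 0.1550 m
S_min ≈ 0.3500+1.9600+1.8300+0.1550  ⇒  S_min = 859/200 m

S_min = 859/200 m = 4.2950 m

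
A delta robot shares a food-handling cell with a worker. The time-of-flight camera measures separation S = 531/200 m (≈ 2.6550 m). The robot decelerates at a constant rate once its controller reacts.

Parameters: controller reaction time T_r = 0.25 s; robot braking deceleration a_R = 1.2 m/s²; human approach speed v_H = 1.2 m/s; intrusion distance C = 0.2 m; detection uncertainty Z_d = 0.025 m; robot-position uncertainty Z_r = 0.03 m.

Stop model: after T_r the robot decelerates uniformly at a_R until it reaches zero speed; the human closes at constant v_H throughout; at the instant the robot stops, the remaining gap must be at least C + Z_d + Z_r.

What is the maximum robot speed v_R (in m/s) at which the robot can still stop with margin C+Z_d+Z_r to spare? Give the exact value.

collect terms ⇒ (5/12)·v_R² + (5/4)·v_R + (-21/10) = 0
  disc = (5/4)² − 4·(5/12)·(-21/10) = 81/16 ; √disc = 9/4
  v_R = (−(5/4) + 9/4) / (2·(5/12)) = 6/5 m/s
check:
braking lasts T_s = (6/5)/(6/5) = 1.0000 s
reaction-phase robot travel = 1.2000·0.2500 = 0.3000 m
robot under decel: 1.2000²/(2·1.2000) = 0.6000 m
human over T_r+T_s: 1.2000·(0.2500+1.0000) = 1.5000 m
C+Z_d+Z_r = 0.2000+0.0250+0.0300 = 0.2550 m
sum ≈ 0.3000+0.6000+1.5000+0.2550 ≈ 2.6550 m = S ✓

v_R_max = 6/5 m/s = 1.2000 m/s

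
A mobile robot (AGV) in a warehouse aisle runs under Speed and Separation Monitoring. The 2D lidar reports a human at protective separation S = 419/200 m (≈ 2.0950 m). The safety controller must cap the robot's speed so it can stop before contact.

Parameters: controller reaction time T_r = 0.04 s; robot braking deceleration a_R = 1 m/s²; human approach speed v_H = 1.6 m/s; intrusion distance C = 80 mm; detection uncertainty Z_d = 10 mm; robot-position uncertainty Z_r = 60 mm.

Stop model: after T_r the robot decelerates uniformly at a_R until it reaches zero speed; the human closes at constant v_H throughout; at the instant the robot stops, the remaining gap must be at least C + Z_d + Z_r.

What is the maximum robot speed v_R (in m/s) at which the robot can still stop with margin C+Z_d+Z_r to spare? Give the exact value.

collect terms ⇒ (1/2)·v_R² + (41/25)·v_R + (-1881/1000) = 0
  disc = (41/25)² − 4·(1/2)·(-1881/1000) = 16129/2500 ; √disc = 127/50
  v_R = (−(41/25) + 127/50) / (2·(1/2)) = 9/10 m/s
check:
stop time T_s = (9/10)/1 = 0.9000 s
reaction-phase robot travel = 0.9000·0.0400 = 0.0360 m
braking distance = 0.9000²/(2·1.0000) = 0.4050 m
person approaches 1.6000·(0.0400+0.9000) = 1.5040 m
C+Z_d+Z_r = 0.0800+0.0100+0.0600 = 0.1500 m
sum ≈ 0.0360+0.4050+1.5040+0.1500 ≈ 2.0950 m = S ✓

v_R_max = 9/10 m/s = 0.9000 m/s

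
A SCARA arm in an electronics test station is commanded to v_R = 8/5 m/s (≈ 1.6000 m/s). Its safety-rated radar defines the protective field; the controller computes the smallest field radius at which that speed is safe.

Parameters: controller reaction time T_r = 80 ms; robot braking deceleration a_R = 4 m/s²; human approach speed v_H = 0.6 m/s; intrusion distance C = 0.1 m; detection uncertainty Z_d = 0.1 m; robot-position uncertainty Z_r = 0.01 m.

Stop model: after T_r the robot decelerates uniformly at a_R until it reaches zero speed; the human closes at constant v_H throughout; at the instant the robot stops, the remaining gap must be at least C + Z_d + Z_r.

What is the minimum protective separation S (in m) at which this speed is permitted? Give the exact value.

stop time T_s = (8/5)/4 = 0.4000 s
reaction-phase robot travel = 1.6000·0.0800 = 0.1280 m
robot under decel: 1.6000²/(2·4.0000) = 0.3200 m
human closes 0.6000·0.4800 = 0.2880 m
margins: 0.1000+0.1000+0.0100 = 0.2100 m
S_min ≈ 0.1280+0.3200+0.2880+0.2100  ⇒  S_min = 473/500 m

S_min = 473/500 m = 0.9460 m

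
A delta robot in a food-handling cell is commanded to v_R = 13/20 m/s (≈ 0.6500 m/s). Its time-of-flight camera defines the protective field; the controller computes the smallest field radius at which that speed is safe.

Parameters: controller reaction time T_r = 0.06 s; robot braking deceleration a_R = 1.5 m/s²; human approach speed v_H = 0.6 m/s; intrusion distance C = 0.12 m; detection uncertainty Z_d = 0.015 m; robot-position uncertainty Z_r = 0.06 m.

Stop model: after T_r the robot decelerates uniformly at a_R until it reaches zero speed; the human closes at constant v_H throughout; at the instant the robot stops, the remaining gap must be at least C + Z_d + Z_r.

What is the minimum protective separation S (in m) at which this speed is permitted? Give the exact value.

braking lasts T_s = (13/20)/(3/2) = 0.4333 s
robot covers v_R·T_r = 0.6500·0.0600 = 0.0390 m before braking
robot covers 0.6500·0.4333 − ½·1.5000·0.4333² = 0.1408 m while stopping
person approaches 0.6000·(0.0600+0.4333) = 0.2960 m
margins: 0.1200+0.0150+0.0600 = 0.1950 m
S_min ≈ 0.0390+0.1408+0.2960+0.1950  ⇒  S_min = 161/240 m

S_min = 161/240 m = 0.6708 m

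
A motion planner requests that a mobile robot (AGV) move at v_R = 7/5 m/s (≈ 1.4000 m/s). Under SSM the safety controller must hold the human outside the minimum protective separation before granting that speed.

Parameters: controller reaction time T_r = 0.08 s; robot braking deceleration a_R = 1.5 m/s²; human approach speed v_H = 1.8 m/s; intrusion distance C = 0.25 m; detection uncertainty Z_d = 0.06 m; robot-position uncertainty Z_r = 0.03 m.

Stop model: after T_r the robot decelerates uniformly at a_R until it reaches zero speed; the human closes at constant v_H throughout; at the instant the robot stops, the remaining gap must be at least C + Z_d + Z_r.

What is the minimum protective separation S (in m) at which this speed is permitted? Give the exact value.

braking lasts T_s = (7/5)/(3/2) = 0.9333 s
reaction-phase robot travel = 1.4000·0.0800 = 0.1120 m
robot under decel: 1.4000²/(2·1.5000) = 0.6533 m
person approaches 1.8000·(0.0800+0.9333) = 1.8240 m
margins: 0.2500+0.0600+0.0300 = 0.3400 m
S_min ≈ 0.1120+0.6533+1.8240+0.3400  ⇒  S_min = 2197/750 m

S_min = 2197/750 m = 2.9293 m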